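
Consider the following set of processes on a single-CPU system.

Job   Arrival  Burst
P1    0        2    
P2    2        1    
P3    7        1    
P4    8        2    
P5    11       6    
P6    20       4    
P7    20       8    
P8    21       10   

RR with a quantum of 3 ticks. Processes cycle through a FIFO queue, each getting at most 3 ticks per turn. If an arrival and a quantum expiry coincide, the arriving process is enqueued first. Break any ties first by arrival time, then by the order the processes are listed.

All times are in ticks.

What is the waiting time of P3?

Gantt: | P1 0-2 | P2 2-3 | idle 3-7 | P3 7-8 | P4 8-10 | idle 10-11 | P5 11-17 | idle 17-20 | P6 20-23 | P7 23-26 | P8 26-29 | P6 29-30 | P7 30-33 | P8 33-36 | P7 36-38 | P8 38-42 |
Completion: P1=2  P2=3  P3=8  P4=10  P5=17  P6=30  P7=38  P8=42
Turnaround (C−A): P1=2  P2=1  P3=1  P4=2  P5=6  P6=10  P7=18  P8=21
Waiting(P3) = turnaround − burst = 1 − 1 = 0

0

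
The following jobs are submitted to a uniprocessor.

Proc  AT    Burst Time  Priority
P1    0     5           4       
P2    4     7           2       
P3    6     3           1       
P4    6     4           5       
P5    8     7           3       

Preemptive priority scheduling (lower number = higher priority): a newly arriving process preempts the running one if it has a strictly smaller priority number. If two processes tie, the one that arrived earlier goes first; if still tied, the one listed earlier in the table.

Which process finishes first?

Timeline: | P1 0-4 | P2 4-6 | P3 6-9 | P2 9-14 | P5 14-21 | P1 21-22 | P4 22-26 |
Completion: P1=22  P2=14  P3=9  P4=26  P5=21
Turnaround (C−A): P1=22  P2=10  P3=3  P4=20  P5=13
Finish order: P3 → P2 → P5 → P1 → P4

P3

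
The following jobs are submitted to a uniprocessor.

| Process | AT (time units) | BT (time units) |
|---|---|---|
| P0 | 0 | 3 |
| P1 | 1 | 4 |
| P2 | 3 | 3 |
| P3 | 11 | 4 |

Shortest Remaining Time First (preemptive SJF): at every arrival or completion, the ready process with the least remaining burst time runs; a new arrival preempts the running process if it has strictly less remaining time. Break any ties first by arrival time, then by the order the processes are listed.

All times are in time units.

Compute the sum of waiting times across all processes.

5

Timeline: | P0 0-3 | P2 3-6 | P1 6-10 | idle 10-11 | P3 11-15 |
Completion: P0=3  P1=10  P2=6  P3=15
Turnaround (C−A): P0=3  P1=9  P2=3  P3=4
Waiting = turnaround − burst: P0=0, P1=5, P2=0, P3=0
Total waiting = 0 + 5 + 0 + 0 = 5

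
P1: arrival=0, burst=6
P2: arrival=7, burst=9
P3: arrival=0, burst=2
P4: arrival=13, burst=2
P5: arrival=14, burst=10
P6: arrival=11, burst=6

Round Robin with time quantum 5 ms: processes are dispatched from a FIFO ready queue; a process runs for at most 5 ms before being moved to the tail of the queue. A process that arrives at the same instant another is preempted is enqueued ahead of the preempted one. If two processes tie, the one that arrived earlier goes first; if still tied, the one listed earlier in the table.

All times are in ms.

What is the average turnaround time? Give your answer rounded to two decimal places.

13.17

Gantt: | P1 0-5 | P3 5-7 | P1 7-8 | P2 8-13 | P6 13-18 | P4 18-20 | P2 20-24 | P5 24-29 | P6 29-30 | P5 30-35 |
Completion: P1=8  P2=24  P3=7  P4=20  P5=35  P6=30
Turnaround times: P1=8, P2=17, P3=7, P4=7, P5=21, P6=19
Average turnaround = (8+17+7+7+21+19) / 6 = 79/6 = 13.17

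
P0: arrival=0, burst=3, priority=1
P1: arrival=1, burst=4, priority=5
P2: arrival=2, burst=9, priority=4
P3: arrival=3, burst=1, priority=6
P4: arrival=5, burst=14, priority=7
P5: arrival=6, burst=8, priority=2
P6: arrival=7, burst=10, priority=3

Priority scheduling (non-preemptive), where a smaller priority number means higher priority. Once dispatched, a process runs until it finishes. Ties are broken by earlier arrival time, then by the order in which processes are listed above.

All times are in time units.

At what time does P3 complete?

Gantt: | P0 0-3 | P2 3-12 | P5 12-20 | P6 20-30 | P1 30-34 | P3 34-35 | P4 35-49 |
Completion: P0=3  P1=34  P2=12  P3=35  P4=49  P5=20  P6=30
Turnaround (C−A): P0=3  P1=33  P2=10  P3=32  P4=44  P5=14  P6=23

35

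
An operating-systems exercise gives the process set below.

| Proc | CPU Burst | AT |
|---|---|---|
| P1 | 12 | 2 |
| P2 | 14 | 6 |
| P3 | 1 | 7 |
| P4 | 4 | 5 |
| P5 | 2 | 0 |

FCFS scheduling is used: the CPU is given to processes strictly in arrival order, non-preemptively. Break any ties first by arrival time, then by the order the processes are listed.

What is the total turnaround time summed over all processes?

79

Schedule: | P5 0-2 | P1 2-14 | P4 14-18 | P2 18-32 | P3 32-33 |
Completion: P1=14  P2=32  P3=33  P4=18  P5=2
Turnaround (C−A): P1=12  P2=26  P3=26  P4=13  P5=2
Turnaround = completion − arrival: P1=12, P2=26, P3=26, P4=13, P5=2
Total turnaround = 12 + 26 + 26 + 13 + 2 = 79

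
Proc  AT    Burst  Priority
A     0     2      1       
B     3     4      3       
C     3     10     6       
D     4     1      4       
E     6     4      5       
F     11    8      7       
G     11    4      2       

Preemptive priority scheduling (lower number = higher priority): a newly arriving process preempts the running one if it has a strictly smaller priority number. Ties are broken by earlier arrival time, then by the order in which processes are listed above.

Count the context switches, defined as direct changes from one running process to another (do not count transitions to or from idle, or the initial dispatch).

Schedule: | A 0-2 | idle 2-3 | B 3-7 | D 7-8 | E 8-11 | G 11-15 | E 15-16 | C 16-26 | F 26-34 |
Completion: A=2  B=7  C=26  D=8  E=16  F=34  G=15
Turnaround (C−A): A=2  B=4  C=23  D=4  E=10  F=23  G=4

6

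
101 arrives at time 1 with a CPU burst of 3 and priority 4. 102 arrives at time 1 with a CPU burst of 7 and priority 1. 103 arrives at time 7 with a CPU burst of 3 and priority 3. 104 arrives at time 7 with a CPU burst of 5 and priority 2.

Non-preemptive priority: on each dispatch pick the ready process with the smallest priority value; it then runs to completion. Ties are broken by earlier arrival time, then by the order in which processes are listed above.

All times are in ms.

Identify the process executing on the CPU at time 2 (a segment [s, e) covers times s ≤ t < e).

Gantt: | idle 0-1 | 102 1-8 | 104 8-13 | 103 13-16 | 101 16-19 |
Completion: 101=19  102=8  103=16  104=13
Turnaround (C−A): 101=18  102=7  103=9  104=6

102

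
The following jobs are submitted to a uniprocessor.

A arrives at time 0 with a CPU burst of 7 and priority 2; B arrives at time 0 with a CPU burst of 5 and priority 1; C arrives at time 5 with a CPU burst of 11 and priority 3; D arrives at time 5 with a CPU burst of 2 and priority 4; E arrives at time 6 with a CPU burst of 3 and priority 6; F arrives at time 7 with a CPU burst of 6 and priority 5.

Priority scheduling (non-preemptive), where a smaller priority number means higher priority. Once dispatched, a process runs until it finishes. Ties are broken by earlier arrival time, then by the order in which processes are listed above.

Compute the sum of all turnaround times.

Timeline: | B 0-5 | A 5-12 | C 12-23 | D 23-25 | F 25-31 | E 31-34 |
Completion: A=12  B=5  C=23  D=25  E=34  F=31
Turnaround = completion − arrival: A=12, B=5, C=18, D=20, E=28, F=24
Total turnaround = 12 + 5 + 18 + 20 + 28 + 24 = 107

107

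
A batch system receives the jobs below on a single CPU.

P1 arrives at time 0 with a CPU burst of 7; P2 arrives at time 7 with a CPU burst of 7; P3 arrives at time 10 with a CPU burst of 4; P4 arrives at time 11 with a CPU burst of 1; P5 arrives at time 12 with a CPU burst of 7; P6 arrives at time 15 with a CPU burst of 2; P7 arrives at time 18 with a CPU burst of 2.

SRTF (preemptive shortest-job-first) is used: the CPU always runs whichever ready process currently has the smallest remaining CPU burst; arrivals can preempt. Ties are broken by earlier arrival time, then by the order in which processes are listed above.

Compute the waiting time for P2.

Schedule: | P1 0-7 | P2 7-11 | P4 11-12 | P2 12-15 | P6 15-17 | P3 17-18 | P7 18-20 | P3 20-23 | P5 23-30 |
Completion: P1=7  P2=15  P3=23  P4=12  P5=30  P6=17  P7=20
Waiting(P2) = turnaround − burst = 8 − 7 = 1

1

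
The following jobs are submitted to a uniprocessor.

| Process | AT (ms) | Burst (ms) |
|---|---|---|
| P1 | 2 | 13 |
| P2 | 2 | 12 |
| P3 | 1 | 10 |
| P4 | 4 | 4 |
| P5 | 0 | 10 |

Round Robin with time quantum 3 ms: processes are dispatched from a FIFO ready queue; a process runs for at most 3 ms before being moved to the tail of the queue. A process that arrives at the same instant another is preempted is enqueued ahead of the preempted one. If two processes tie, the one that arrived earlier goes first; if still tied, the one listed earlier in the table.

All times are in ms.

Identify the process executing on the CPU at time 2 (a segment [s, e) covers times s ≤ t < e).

P5

Timeline: | P5 0-3 | P3 3-6 | P1 6-9 | P2 9-12 | P5 12-15 | P4 15-18 | P3 18-21 | P1 21-24 | P2 24-27 | P5 27-30 | P4 30-31 | P3 31-34 | P1 34-37 | P2 37-40 | P5 40-41 | P3 41-42 | P1 42-45 | P2 45-48 | P1 48-49 |
Completion: P1=49  P2=48  P3=42  P4=31  P5=41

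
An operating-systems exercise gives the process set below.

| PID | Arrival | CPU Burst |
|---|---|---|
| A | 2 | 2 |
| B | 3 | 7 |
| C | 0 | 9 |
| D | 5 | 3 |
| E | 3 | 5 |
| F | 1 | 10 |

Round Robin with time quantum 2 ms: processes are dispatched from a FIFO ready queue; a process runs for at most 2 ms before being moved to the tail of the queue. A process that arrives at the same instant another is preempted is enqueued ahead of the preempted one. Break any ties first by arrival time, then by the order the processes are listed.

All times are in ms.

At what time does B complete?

Gantt: | C 0-2 | F 2-4 | A 4-6 | C 6-8 | B 8-10 | E 10-12 | F 12-14 | D 14-16 | C 16-18 | B 18-20 | E 20-22 | F 22-24 | D 24-25 | C 25-27 | B 27-29 | E 29-30 | F 30-32 | C 32-33 | B 33-34 | F 34-36 |
Completion: A=6  B=34  C=33  D=25  E=30  F=36
Turnaround (C−A): A=4  B=31  C=33  D=20  E=27  F=35

34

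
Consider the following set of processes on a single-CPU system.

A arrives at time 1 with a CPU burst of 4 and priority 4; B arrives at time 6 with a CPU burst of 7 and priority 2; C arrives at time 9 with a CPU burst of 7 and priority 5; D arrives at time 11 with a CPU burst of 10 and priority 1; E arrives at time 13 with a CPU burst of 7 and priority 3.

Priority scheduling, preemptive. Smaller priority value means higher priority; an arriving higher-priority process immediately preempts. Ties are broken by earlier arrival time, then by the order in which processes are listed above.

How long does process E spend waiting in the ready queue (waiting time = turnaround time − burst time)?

10

Schedule: | idle 0-1 | A 1-5 | idle 5-6 | B 6-11 | D 11-21 | B 21-23 | E 23-30 | C 30-37 |
Completion: A=5  B=23  C=37  D=21  E=30
Turnaround (C−A): A=4  B=17  C=28  D=10  E=17
Waiting(E) = turnaround − burst = 17 − 7 = 10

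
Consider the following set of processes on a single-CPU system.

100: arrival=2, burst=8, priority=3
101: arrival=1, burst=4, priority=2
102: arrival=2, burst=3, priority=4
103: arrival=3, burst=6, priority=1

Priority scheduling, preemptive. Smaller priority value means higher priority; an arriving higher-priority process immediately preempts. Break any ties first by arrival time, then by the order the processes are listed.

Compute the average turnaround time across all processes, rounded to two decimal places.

Schedule: | idle 0-1 | 101 1-3 | 103 3-9 | 101 9-11 | 100 11-19 | 102 19-22 |
Completion: 100=19  101=11  102=22  103=9
Turnaround (C−A): 100=17  101=10  102=20  103=6
Turnaround times: 100=17, 101=10, 102=20, 103=6
Average turnaround = (17+10+20+6) / 4 = 53/4 = 13.25

13.25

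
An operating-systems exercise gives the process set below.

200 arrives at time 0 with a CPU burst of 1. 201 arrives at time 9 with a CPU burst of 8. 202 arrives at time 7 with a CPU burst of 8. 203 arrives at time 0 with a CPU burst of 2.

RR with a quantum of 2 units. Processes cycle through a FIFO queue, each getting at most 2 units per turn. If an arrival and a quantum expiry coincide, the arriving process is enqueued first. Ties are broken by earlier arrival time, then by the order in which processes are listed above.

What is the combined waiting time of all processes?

13

Schedule: | 200 0-1 | 203 1-3 | idle 3-7 | 202 7-9 | 201 9-11 | 202 11-13 | 201 13-15 | 202 15-17 | 201 17-19 | 202 19-21 | 201 21-23 |
Completion: 200=1  201=23  202=21  203=3
Turnaround (C−A): 200=1  201=14  202=14  203=3
Waiting = turnaround − burst: 200=0, 201=6, 202=6, 203=1
Total waiting = 0 + 6 + 6 + 1 = 13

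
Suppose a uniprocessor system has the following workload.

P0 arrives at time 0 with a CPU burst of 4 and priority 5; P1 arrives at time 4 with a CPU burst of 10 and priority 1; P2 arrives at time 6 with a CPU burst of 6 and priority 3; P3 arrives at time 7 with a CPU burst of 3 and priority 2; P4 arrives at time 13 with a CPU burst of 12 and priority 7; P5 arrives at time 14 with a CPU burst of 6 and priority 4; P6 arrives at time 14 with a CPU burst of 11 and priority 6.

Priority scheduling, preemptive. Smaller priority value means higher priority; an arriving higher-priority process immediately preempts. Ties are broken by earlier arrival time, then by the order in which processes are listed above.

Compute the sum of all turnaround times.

Gantt: | P0 0-4 | P1 4-14 | P3 14-17 | P2 17-23 | P5 23-29 | P6 29-40 | P4 40-52 |
Completion: P0=4  P1=14  P2=23  P3=17  P4=52  P5=29  P6=40
Turnaround (C−A): P0=4  P1=10  P2=17  P3=10  P4=39  P5=15  P6=26
Turnaround = completion − arrival: P0=4, P1=10, P2=17, P3=10, P4=39, P5=15, P6=26
Total turnaround = 4 + 10 + 17 + 10 + 39 + 15 + 26 = 121

121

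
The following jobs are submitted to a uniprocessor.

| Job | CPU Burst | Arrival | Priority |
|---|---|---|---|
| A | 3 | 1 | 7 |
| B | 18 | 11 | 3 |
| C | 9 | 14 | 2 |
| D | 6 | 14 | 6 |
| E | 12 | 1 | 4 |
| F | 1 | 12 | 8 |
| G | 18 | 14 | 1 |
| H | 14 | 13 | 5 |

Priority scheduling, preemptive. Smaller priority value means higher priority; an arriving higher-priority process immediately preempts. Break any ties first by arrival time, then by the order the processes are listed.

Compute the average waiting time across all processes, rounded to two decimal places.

Timeline: | idle 0-1 | E 1-11 | B 11-14 | G 14-32 | C 32-41 | B 41-56 | E 56-58 | H 58-72 | D 72-78 | A 78-81 | F 81-82 |
Completion: A=81  B=56  C=41  D=78  E=58  F=82  G=32  H=72
Waiting times: A=77, B=27, C=18, D=58, E=45, F=69, G=0, H=45
Average waiting = (77+27+18+58+45+69+0+45) / 8 = 339/8 = 42.38

42.38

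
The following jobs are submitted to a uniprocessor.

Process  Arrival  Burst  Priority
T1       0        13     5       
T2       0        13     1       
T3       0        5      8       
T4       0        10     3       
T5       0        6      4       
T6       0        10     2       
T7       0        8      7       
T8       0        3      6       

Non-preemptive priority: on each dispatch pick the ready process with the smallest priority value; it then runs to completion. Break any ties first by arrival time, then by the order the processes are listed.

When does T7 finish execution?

Timeline: | T2 0-13 | T6 13-23 | T4 23-33 | T5 33-39 | T1 39-52 | T8 52-55 | T7 55-63 | T3 63-68 |
Completion: T1=52  T2=13  T3=68  T4=33  T5=39  T6=23  T7=63  T8=55
Turnaround (C−A): T1=52  T2=13  T3=68  T4=33  T5=39  T6=23  T7=63  T8=55

63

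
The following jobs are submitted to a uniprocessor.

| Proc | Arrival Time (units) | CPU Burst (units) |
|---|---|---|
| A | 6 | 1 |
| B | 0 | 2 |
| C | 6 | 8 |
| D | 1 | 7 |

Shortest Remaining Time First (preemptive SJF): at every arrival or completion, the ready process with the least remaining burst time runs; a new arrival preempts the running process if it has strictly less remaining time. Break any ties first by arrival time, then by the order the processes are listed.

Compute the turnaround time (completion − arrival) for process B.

Gantt: | B 0-2 | D 2-6 | A 6-7 | D 7-10 | C 10-18 |
Completion: A=7  B=2  C=18  D=10
Turnaround(B) = completion − arrival = 2 − 0 = 2

2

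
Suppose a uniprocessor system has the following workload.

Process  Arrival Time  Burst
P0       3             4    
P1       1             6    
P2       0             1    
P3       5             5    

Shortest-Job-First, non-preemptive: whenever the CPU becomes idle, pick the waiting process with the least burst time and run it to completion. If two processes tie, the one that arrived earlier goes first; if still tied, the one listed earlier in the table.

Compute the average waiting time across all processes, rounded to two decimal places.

2.50

Timeline: | P2 0-1 | P1 1-7 | P0 7-11 | P3 11-16 |
Completion: P0=11  P1=7  P2=1  P3=16
Waiting times: P0=4, P1=0, P2=0, P3=6
Average waiting = (4+0+0+6) / 4 = 10/4 = 2.50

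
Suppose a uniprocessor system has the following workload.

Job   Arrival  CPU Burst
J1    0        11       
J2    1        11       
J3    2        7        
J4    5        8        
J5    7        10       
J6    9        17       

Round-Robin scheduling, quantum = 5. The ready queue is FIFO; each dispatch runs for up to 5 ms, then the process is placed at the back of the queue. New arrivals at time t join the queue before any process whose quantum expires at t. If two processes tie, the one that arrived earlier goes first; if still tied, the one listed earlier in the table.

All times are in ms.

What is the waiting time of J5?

Schedule: | J1 0-5 | J2 5-10 | J3 10-15 | J4 15-20 | J1 20-25 | J5 25-30 | J6 30-35 | J2 35-40 | J3 40-42 | J4 42-45 | J1 45-46 | J5 46-51 | J6 51-56 | J2 56-57 | J6 57-64 |
Completion: J1=46  J2=57  J3=42  J4=45  J5=51  J6=64
Turnaround (C−A): J1=46  J2=56  J3=40  J4=40  J5=44  J6=55
Waiting(J5) = turnaround − burst = 44 − 10 = 34

34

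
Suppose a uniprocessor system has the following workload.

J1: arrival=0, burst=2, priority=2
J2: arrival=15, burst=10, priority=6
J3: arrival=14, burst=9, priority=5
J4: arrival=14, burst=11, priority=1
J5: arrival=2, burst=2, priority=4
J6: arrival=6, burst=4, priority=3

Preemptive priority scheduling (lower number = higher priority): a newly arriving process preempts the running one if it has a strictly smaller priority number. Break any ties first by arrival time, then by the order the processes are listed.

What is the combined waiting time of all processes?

Gantt: | J1 0-2 | J5 2-4 | idle 4-6 | J6 6-10 | idle 10-14 | J4 14-25 | J3 25-34 | J2 34-44 |
Completion: J1=2  J2=44  J3=34  J4=25  J5=4  J6=10
Turnaround (C−A): J1=2  J2=29  J3=20  J4=11  J5=2  J6=4
Waiting = turnaround − burst: J1=0, J2=19, J3=11, J4=0, J5=0, J6=0
Total waiting = 0 + 19 + 11 + 0 + 0 + 0 = 30

30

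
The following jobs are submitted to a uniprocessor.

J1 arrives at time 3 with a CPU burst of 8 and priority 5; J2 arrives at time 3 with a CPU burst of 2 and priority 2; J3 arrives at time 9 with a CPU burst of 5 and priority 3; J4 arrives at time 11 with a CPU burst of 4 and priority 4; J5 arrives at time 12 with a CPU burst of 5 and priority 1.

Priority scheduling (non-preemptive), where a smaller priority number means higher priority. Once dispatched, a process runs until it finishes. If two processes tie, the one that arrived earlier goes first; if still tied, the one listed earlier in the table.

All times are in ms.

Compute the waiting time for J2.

0

Gantt: | idle 0-3 | J2 3-5 | J1 5-13 | J5 13-18 | J3 18-23 | J4 23-27 |
Completion: J1=13  J2=5  J3=23  J4=27  J5=18
Waiting(J2) = turnaround − burst = 2 − 2 = 0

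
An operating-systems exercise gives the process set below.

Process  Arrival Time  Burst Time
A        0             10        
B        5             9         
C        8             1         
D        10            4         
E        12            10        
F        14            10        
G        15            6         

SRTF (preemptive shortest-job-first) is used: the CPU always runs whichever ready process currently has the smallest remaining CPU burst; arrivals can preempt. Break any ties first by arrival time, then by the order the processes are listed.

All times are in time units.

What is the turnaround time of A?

Gantt: | A 0-8 | C 8-9 | A 9-11 | D 11-15 | G 15-21 | B 21-30 | E 30-40 | F 40-50 |
Completion: A=11  B=30  C=9  D=15  E=40  F=50  G=21
Turnaround (C−A): A=11  B=25  C=1  D=5  E=28  F=36  G=6
Turnaround(A) = completion − arrival = 11 − 0 = 11

11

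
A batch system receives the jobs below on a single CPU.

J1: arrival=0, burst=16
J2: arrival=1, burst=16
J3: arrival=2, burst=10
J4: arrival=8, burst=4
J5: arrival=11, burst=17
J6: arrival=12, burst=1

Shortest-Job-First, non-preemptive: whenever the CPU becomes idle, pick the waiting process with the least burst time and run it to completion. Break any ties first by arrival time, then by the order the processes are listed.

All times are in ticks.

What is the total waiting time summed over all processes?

Timeline: | J1 0-16 | J6 16-17 | J4 17-21 | J3 21-31 | J2 31-47 | J5 47-64 |
Completion: J1=16  J2=47  J3=31  J4=21  J5=64  J6=17
Turnaround (C−A): J1=16  J2=46  J3=29  J4=13  J5=53  J6=5
Waiting = turnaround − burst: J1=0, J2=30, J3=19, J4=9, J5=36, J6=4
Total waiting = 0 + 30 + 19 + 9 + 36 + 4 = 98

98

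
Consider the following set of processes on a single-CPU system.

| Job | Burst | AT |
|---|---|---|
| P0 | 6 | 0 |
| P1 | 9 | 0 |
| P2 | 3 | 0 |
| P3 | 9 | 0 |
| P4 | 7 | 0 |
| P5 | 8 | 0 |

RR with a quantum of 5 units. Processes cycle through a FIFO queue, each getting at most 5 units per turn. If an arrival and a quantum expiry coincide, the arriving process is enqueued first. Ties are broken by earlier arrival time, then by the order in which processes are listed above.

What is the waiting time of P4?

32

Timeline: | P0 0-5 | P1 5-10 | P2 10-13 | P3 13-18 | P4 18-23 | P5 23-28 | P0 28-29 | P1 29-33 | P3 33-37 | P4 37-39 | P5 39-42 |
Completion: P0=29  P1=33  P2=13  P3=37  P4=39  P5=42
Turnaround (C−A): P0=29  P1=33  P2=13  P3=37  P4=39  P5=42
Waiting(P4) = turnaround − burst = 39 − 7 = 32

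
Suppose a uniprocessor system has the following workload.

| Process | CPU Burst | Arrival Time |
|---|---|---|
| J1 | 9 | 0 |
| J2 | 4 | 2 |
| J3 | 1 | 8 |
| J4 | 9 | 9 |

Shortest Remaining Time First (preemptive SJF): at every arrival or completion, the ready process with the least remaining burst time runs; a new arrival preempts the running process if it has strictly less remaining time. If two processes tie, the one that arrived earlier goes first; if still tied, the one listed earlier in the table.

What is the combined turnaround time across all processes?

33

Gantt: | J1 0-2 | J2 2-6 | J1 6-8 | J3 8-9 | J1 9-14 | J4 14-23 |
Completion: J1=14  J2=6  J3=9  J4=23
Turnaround = completion − arrival: J1=14, J2=4, J3=1, J4=14
Total turnaround = 14 + 4 + 1 + 14 = 33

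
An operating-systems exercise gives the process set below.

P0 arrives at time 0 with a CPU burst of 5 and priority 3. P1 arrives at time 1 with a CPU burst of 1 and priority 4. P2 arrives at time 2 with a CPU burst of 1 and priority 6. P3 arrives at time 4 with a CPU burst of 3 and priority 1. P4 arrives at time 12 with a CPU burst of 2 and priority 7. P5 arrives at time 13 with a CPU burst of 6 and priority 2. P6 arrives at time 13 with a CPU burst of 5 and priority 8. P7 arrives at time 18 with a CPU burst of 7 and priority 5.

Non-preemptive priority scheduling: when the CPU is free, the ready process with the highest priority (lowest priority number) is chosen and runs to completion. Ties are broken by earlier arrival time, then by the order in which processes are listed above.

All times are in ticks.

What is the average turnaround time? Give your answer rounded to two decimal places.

Gantt: | P0 0-5 | P3 5-8 | P1 8-9 | P2 9-10 | idle 10-12 | P4 12-14 | P5 14-20 | P7 20-27 | P6 27-32 |
Completion: P0=5  P1=9  P2=10  P3=8  P4=14  P5=20  P6=32  P7=27
Turnaround times: P0=5, P1=8, P2=8, P3=4, P4=2, P5=7, P6=19, P7=9
Average turnaround = (5+8+8+4+2+7+19+9) / 8 = 62/8 = 7.75

7.75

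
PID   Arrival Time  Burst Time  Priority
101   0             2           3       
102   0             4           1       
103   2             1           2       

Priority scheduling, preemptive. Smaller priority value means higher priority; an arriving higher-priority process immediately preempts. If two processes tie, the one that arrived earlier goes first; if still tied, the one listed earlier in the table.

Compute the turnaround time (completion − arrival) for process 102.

Schedule: | 102 0-4 | 103 4-5 | 101 5-7 |
Completion: 101=7  102=4  103=5
Turnaround (C−A): 101=7  102=4  103=3
Turnaround(102) = completion − arrival = 4 − 0 = 4

4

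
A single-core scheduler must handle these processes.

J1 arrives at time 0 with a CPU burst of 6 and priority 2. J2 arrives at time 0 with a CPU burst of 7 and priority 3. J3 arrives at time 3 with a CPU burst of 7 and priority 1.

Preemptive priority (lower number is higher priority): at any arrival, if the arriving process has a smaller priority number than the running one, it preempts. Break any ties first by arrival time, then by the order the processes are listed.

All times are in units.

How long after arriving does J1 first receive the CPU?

0

Schedule: | J1 0-3 | J3 3-10 | J1 10-13 | J2 13-20 |
Completion: J1=13  J2=20  J3=10
Response(J1) = first start − arrival = 0 − 0 = 0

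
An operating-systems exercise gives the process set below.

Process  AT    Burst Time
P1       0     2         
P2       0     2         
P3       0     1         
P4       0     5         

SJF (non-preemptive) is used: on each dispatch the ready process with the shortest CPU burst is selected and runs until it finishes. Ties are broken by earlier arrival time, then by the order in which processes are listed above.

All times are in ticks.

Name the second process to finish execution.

P1

Gantt: | P3 0-1 | P1 1-3 | P2 3-5 | P4 5-10 |
Completion: P1=3  P2=5  P3=1  P4=10
Turnaround (C−A): P1=3  P2=5  P3=1  P4=10
Finish order: P3 → P1 → P2 → P4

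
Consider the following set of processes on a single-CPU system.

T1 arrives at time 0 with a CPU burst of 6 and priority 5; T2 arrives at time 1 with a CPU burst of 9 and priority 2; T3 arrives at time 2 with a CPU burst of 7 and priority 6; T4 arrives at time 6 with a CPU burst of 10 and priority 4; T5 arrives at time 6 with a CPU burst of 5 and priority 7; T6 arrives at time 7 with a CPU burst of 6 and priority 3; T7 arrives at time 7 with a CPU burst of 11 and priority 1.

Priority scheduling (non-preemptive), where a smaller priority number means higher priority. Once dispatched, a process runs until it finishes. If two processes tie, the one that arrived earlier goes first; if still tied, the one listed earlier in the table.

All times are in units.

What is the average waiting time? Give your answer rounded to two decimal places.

20.14

Timeline: | T1 0-6 | T2 6-15 | T7 15-26 | T6 26-32 | T4 32-42 | T3 42-49 | T5 49-54 |
Completion: T1=6  T2=15  T3=49  T4=42  T5=54  T6=32  T7=26
Turnaround (C−A): T1=6  T2=14  T3=47  T4=36  T5=48  T6=25  T7=19
Waiting times: T1=0, T2=5, T3=40, T4=26, T5=43, T6=19, T7=8
Average waiting = (0+5+40+26+43+19+8) / 7 = 141/7 = 20.14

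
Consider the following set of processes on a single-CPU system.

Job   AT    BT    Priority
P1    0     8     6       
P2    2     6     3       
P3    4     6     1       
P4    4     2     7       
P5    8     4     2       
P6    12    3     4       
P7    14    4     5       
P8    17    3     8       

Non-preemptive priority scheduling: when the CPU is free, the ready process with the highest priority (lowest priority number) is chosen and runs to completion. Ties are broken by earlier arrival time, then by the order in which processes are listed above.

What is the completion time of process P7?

31

Timeline: | P1 0-8 | P3 8-14 | P5 14-18 | P2 18-24 | P6 24-27 | P7 27-31 | P4 31-33 | P8 33-36 |
Completion: P1=8  P2=24  P3=14  P4=33  P5=18  P6=27  P7=31  P8=36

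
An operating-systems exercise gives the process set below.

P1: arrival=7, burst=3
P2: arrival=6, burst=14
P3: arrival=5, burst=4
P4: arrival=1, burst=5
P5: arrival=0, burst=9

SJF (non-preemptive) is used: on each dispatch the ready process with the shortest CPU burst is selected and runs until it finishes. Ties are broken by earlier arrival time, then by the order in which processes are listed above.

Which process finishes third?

Schedule: | P5 0-9 | P1 9-12 | P3 12-16 | P4 16-21 | P2 21-35 |
Completion: P1=12  P2=35  P3=16  P4=21  P5=9
Turnaround (C−A): P1=5  P2=29  P3=11  P4=20  P5=9
Finish order: P5 → P1 → P3 → P4 → P2

P3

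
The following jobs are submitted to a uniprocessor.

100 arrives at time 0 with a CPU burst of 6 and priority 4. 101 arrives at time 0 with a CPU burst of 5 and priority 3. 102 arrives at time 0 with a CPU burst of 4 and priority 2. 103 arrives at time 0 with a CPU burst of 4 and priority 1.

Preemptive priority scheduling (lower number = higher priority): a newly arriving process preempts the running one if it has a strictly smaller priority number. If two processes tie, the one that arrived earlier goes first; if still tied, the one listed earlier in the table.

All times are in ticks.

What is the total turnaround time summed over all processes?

Gantt: | 103 0-4 | 102 4-8 | 101 8-13 | 100 13-19 |
Completion: 100=19  101=13  102=8  103=4
Turnaround = completion − arrival: 100=19, 101=13, 102=8, 103=4
Total turnaround = 19 + 13 + 8 + 4 = 44

44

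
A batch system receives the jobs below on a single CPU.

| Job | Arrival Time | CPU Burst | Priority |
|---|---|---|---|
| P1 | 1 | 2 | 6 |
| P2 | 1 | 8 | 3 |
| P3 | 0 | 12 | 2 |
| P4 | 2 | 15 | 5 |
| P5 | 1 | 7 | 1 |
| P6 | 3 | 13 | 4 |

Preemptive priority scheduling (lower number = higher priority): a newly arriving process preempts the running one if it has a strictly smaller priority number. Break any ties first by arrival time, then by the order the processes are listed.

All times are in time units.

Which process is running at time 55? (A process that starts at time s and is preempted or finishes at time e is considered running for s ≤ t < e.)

P1

Gantt: | P3 0-1 | P5 1-8 | P3 8-19 | P2 19-27 | P6 27-40 | P4 40-55 | P1 55-57 |
Completion: P1=57  P2=27  P3=19  P4=55  P5=8  P6=40
Turnaround (C−A): P1=56  P2=26  P3=19  P4=53  P5=7  P6=37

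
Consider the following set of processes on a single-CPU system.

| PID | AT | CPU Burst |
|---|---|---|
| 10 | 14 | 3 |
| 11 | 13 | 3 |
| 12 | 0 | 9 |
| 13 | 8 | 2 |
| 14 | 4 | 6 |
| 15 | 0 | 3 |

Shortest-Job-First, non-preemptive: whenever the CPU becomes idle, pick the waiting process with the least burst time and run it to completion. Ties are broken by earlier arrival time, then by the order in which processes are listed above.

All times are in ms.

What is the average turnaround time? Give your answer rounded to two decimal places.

Gantt: | 15 0-3 | 12 3-12 | 13 12-14 | 11 14-17 | 10 17-20 | 14 20-26 |
Completion: 10=20  11=17  12=12  13=14  14=26  15=3
Turnaround times: 10=6, 11=4, 12=12, 13=6, 14=22, 15=3
Average turnaround = (6+4+12+6+22+3) / 6 = 53/6 = 8.83

8.83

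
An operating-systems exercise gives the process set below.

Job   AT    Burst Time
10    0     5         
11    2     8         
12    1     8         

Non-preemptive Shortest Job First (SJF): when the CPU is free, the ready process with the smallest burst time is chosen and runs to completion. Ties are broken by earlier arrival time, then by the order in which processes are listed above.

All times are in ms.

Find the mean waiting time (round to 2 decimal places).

Gantt: | 10 0-5 | 12 5-13 | 11 13-21 |
Completion: 10=5  11=21  12=13
Turnaround (C−A): 10=5  11=19  12=12
Waiting times: 10=0, 11=11, 12=4
Average waiting = (0+11+4) / 3 = 15/3 = 5.00

5.00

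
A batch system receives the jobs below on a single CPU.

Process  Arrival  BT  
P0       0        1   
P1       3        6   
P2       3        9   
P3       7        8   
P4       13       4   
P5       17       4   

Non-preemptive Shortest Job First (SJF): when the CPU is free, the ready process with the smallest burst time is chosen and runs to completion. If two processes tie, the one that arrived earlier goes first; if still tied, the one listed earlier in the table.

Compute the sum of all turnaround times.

64

Timeline: | P0 0-1 | idle 1-3 | P1 3-9 | P3 9-17 | P4 17-21 | P5 21-25 | P2 25-34 |
Completion: P0=1  P1=9  P2=34  P3=17  P4=21  P5=25
Turnaround (C−A): P0=1  P1=6  P2=31  P3=10  P4=8  P5=8
Turnaround = completion − arrival: P0=1, P1=6, P2=31, P3=10, P4=8, P5=8
Total turnaround = 1 + 6 + 31 + 10 + 8 + 8 = 64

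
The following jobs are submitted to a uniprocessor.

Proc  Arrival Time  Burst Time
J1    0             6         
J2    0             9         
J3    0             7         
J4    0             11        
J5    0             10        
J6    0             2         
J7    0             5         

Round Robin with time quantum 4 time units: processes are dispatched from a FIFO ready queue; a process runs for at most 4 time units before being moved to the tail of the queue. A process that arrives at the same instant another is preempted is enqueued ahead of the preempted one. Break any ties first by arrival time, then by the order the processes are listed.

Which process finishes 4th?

Gantt: | J1 0-4 | J2 4-8 | J3 8-12 | J4 12-16 | J5 16-20 | J6 20-22 | J7 22-26 | J1 26-28 | J2 28-32 | J3 32-35 | J4 35-39 | J5 39-43 | J7 43-44 | J2 44-45 | J4 45-48 | J5 48-50 |
Completion: J1=28  J2=45  J3=35  J4=48  J5=50  J6=22  J7=44
Turnaround (C−A): J1=28  J2=45  J3=35  J4=48  J5=50  J6=22  J7=44
Finish order: J6 → J1 → J3 → J7 → J2 → J4 → J5

J7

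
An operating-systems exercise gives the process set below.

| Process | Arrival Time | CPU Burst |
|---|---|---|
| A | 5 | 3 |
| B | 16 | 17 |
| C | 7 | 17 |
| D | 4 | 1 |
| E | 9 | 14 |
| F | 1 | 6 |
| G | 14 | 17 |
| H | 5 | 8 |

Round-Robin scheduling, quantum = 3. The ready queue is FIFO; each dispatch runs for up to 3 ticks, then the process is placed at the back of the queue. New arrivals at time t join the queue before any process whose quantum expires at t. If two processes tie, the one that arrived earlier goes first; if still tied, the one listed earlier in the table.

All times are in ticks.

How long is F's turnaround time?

Gantt: | idle 0-1 | F 1-4 | D 4-5 | F 5-8 | A 8-11 | H 11-14 | C 14-17 | E 17-20 | G 20-23 | H 23-26 | B 26-29 | C 29-32 | E 32-35 | G 35-38 | H 38-40 | B 40-43 | C 43-46 | E 46-49 | G 49-52 | B 52-55 | C 55-58 | E 58-61 | G 61-64 | B 64-67 | C 67-70 | E 70-72 | G 72-75 | B 75-78 | C 78-80 | G 80-82 | B 82-84 |
Completion: A=11  B=84  C=80  D=5  E=72  F=8  G=82  H=40
Turnaround(F) = completion − arrival = 8 − 1 = 7

7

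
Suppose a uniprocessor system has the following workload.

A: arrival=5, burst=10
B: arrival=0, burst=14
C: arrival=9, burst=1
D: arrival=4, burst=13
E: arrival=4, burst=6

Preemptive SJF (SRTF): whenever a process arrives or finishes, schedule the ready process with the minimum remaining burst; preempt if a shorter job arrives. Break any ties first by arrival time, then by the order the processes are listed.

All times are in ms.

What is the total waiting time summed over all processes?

51

Timeline: | B 0-4 | E 4-10 | C 10-11 | B 11-21 | A 21-31 | D 31-44 |
Completion: A=31  B=21  C=11  D=44  E=10
Turnaround (C−A): A=26  B=21  C=2  D=40  E=6
Waiting = turnaround − burst: A=16, B=7, C=1, D=27, E=0
Total waiting = 16 + 7 + 1 + 27 + 0 = 51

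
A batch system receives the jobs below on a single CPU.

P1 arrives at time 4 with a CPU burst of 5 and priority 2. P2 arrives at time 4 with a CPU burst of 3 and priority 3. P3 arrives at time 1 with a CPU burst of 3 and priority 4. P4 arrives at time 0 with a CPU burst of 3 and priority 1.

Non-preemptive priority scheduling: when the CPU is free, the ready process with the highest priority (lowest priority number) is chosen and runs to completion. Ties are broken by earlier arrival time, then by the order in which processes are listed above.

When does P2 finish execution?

Schedule: | P4 0-3 | P3 3-6 | P1 6-11 | P2 11-14 |
Completion: P1=11  P2=14  P3=6  P4=3

14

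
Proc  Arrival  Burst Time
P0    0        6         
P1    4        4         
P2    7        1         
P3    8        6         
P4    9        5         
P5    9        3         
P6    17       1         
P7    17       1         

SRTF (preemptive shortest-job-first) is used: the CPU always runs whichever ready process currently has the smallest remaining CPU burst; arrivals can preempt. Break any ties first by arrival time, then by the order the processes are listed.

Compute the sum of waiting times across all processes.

26

Timeline: | P0 0-6 | P1 6-7 | P2 7-8 | P1 8-11 | P5 11-14 | P4 14-17 | P6 17-18 | P7 18-19 | P4 19-21 | P3 21-27 |
Completion: P0=6  P1=11  P2=8  P3=27  P4=21  P5=14  P6=18  P7=19
Waiting = turnaround − burst: P0=0, P1=3, P2=0, P3=13, P4=7, P5=2, P6=0, P7=1
Total waiting = 0 + 3 + 0 + 13 + 7 + 2 + 0 + 1 = 26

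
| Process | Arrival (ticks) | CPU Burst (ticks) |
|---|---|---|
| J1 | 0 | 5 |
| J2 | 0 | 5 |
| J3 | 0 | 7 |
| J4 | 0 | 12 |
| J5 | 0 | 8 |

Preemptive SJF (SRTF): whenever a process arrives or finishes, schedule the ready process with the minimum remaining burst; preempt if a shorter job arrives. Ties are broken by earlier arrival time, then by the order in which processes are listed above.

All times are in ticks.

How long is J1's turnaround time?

Timeline: | J1 0-5 | J2 5-10 | J3 10-17 | J5 17-25 | J4 25-37 |
Completion: J1=5  J2=10  J3=17  J4=37  J5=25
Turnaround (C−A): J1=5  J2=10  J3=17  J4=37  J5=25
Turnaround(J1) = completion − arrival = 5 − 0 = 5

5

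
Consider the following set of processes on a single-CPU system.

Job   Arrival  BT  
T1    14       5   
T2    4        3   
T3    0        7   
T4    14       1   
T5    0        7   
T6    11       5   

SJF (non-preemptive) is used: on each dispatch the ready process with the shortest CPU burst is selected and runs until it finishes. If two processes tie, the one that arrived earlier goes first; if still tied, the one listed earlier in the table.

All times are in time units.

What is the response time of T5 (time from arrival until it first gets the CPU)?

10

Gantt: | T3 0-7 | T2 7-10 | T5 10-17 | T4 17-18 | T6 18-23 | T1 23-28 |
Completion: T1=28  T2=10  T3=7  T4=18  T5=17  T6=23
Response(T5) = first start − arrival = 10 − 0 = 10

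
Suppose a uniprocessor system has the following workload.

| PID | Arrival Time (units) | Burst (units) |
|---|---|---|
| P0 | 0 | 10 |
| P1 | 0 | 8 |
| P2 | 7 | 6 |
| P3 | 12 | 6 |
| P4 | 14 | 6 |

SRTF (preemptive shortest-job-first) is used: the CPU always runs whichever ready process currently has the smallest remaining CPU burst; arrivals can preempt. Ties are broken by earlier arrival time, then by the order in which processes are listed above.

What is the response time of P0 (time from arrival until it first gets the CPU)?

26

Timeline: | P1 0-8 | P2 8-14 | P3 14-20 | P4 20-26 | P0 26-36 |
Completion: P0=36  P1=8  P2=14  P3=20  P4=26
Turnaround (C−A): P0=36  P1=8  P2=7  P3=8  P4=12
Response(P0) = first start − arrival = 26 − 0 = 26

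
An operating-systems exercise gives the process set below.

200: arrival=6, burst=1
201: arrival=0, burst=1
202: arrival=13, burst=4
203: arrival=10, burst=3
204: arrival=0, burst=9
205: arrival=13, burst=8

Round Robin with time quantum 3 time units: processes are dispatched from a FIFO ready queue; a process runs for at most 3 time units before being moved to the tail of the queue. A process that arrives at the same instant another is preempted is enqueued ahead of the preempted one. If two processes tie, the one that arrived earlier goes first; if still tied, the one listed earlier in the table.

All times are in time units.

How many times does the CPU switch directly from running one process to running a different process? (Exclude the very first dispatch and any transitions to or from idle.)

8

Timeline: | 201 0-1 | 204 1-7 | 200 7-8 | 204 8-11 | 203 11-14 | 202 14-17 | 205 17-20 | 202 20-21 | 205 21-26 |
Completion: 200=8  201=1  202=21  203=14  204=11  205=26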